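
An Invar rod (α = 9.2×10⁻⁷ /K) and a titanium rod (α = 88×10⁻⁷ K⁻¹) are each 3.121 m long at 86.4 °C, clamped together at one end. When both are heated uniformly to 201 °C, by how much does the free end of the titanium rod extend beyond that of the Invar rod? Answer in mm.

ΔT = 114.6 K
Invar: ΔL = 9.2×10⁻⁷ × 3.121 m × 114.6 = 3.2905×10⁻⁴ m = 0.32905 mm
titanium: ΔL = 88×10⁻⁷ × 3.121 m × 114.6 = 3.1475×10⁻³ m = 3.1475 mm
difference = 3.1475 − 0.32905 = 2.81845 mm

2.82 mm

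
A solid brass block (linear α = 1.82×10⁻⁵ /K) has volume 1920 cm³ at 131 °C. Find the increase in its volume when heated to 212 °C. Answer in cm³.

ΔV = 8.49 cm³

Isotropic solid: β ≈ 3α = 5.5×10⁻⁵ /K; ΔT = 81 K
ΔV = 3αV₀ΔT = 3(1.82×10⁻⁵)(1920)(81) = 8.49 cm³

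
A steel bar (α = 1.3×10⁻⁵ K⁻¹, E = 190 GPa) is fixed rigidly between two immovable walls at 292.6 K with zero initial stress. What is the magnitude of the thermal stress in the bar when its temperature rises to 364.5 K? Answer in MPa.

Fully constrained: the free strain ε = αΔT is blocked, so σ = Eε = EαΔT.
|ΔT| = 71.9 K
σ = 190×10⁹ × 1.3×10⁻⁵ × 71.9 = 1.78×10⁸ Pa

σ = 178 MPa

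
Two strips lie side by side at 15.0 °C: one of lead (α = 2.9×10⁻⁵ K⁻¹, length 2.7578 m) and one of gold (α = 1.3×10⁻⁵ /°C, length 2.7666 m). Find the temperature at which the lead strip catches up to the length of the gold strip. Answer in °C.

T = 215.0 °C

Equal length when α₁L₁ΔT − α₂L₂ΔT = L₂ − L₁ = 8.80×10⁻³ m
α₁L₁ = 7.99762×10⁻⁵, α₂L₂ = 3.59658×10⁻⁵ → Δ(αL) = 4.40104×10⁻⁵ m/K
ΔT = 8.80×10⁻³ / 4.40104×10⁻⁵ = 199.953 K, so T = 15.0 + 199.953 = 214.953 °C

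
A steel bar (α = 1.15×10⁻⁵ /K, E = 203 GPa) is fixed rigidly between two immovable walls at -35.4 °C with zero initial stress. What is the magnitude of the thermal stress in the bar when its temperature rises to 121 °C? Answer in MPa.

σ = 365 MPa

Fully constrained: the free strain ε = αΔT is blocked, so σ = Eε = EαΔT.
|ΔT| = 156.4 K
σ = 203×10⁹ × 1.15×10⁻⁵ × 156.4 = 3.65×10⁸ Pa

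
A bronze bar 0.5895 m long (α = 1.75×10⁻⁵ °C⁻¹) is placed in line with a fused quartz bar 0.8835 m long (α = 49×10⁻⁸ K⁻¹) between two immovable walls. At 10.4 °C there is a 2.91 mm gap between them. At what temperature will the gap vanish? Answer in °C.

α₁L₁ = 1.031625×10⁻⁵ m/K, α₂L₂ = 4.32915×10⁻⁷ m/K → total 1.0749165×10⁻⁵ m/K
ΔT = g/(α₁L₁+α₂L₂) = 2.91×10⁻³ / 1.0749165×10⁻⁵ = 270.72 K
T = 10.4 + 270.72 = 281.12 °C

T = 281 °C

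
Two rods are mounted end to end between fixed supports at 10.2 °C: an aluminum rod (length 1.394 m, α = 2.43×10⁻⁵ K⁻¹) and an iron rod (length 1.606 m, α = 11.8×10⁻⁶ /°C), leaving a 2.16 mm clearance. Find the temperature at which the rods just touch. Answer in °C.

Gap closes when ΔL₁ + ΔL₂ = 2.16 mm = 2.16×10⁻³ m
(α₁L₁ + α₂L₂)ΔT = g
α₁L₁ + α₂L₂ = 2.43×10⁻⁵×1.394 + 11.8×10⁻⁶×1.606 = 5.2825×10⁻⁵ m/K
ΔT = 2.16×10⁻³ / 5.2825×10⁻⁵ = 40.890 K
T = 10.2 + 40.890 = 51.090 °C

T = 51.1 °C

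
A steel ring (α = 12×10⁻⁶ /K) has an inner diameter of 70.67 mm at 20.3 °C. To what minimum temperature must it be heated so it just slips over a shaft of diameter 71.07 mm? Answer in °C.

Required Δd = 71.07 − 70.67 = 0.40 mm
Δd = αd₀ΔT ⇒ ΔT = Δd/(αd₀) = 0.40 / (12×10⁻⁶ × 70.67) = 471.68 K
T_min = 20.3 + 471.68 = 491.98 °C

T = 492 °C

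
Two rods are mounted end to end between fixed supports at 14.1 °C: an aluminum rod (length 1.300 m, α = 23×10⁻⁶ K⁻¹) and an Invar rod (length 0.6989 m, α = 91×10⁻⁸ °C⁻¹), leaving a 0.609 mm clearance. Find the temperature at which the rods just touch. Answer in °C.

α₁L₁ = 2.990×10⁻⁵ m/K, α₂L₂ = 6.35999×10⁻⁷ m/K → total 3.0535999×10⁻⁵ m/K
ΔT = g/(α₁L₁+α₂L₂) = 6.09×10⁻⁴ / 3.0535999×10⁻⁵ = 19.944 K
T = 14.1 + 19.944 = 34.044 °C

T = 34.0 °C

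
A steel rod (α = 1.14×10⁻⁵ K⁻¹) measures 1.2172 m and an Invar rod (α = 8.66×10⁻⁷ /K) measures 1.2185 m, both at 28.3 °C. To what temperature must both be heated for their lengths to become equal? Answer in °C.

T = 129.7 °C

L₁(1 + α₁ΔT) = L₂(1 + α₂ΔT) ⇒ ΔT = (L₂ − L₁)/(α₁L₁ − α₂L₂)
L₂ − L₁ = 1.2185 − 1.2172 = 1.30×10⁻³ m
α₁L₁ − α₂L₂ = 1.14×10⁻⁵×1.2172 − 8.66×10⁻⁷×1.2185 = 1.2820859×10⁻⁵ m/K
ΔT = 1.30×10⁻³ / 1.2820859×10⁻⁵ = 101.397 K
T = 28.3 + 101.397 = 129.697 °C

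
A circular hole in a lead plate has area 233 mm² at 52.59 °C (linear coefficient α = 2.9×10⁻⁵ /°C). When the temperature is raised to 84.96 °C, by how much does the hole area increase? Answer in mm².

Area coefficient ≈ 2α; |ΔT| = 32.37 K
ΔA = 2αA₀ΔT = 2(2.9×10⁻⁵)(233)(32.37) = 0.437 mm²

ΔA = 0.437 mm²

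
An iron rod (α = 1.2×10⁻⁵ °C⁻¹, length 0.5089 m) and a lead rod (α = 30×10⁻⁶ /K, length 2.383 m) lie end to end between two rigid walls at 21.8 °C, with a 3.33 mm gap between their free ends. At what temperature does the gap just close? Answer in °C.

Gap closes when ΔL₁ + ΔL₂ = 3.33 mm = 3.33×10⁻³ m
(α₁L₁ + α₂L₂)ΔT = g
α₁L₁ + α₂L₂ = 1.2×10⁻⁵×0.5089 + 30×10⁻⁶×2.383 = 7.75968×10⁻⁵ m/K
ΔT = 3.33×10⁻³ / 7.75968×10⁻⁵ = 42.914 K
T = 21.8 + 42.914 = 64.714 °C

T = 64.7 °C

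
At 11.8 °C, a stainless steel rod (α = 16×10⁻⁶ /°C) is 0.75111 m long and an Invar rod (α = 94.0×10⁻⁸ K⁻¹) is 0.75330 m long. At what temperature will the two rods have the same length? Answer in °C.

Equal length when α₁L₁ΔT − α₂L₂ΔT = L₂ − L₁ = 2.19×10⁻³ m
α₁L₁ = 1.201776×10⁻⁵, α₂L₂ = 7.08102×10⁻⁷ → Δ(αL) = 1.1309658×10⁻⁵ m/K
ΔT = 2.19×10⁻³ / 1.1309658×10⁻⁵ = 193.640 K, so T = 11.8 + 193.640 = 205.440 °C

T = 205.4 °C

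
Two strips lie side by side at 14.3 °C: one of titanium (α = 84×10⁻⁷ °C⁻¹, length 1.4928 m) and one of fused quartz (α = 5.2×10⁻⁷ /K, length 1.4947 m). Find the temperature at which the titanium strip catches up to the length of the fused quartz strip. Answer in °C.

Equal length when α₁L₁ΔT − α₂L₂ΔT = L₂ − L₁ = 1.90×10⁻³ m
α₁L₁ = 1.253952×10⁻⁵, α₂L₂ = 7.77244×10⁻⁷ → Δ(αL) = 1.1762276×10⁻⁵ m/K
ΔT = 1.90×10⁻³ / 1.1762276×10⁻⁵ = 161.533 K, so T = 14.3 + 161.533 = 175.833 °C

T = 175.8 °C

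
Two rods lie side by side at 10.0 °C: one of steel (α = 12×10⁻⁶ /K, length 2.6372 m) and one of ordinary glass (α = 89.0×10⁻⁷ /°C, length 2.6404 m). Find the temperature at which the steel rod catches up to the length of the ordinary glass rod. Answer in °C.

T = 402.8 °C

Equal length when α₁L₁ΔT − α₂L₂ΔT = L₂ − L₁ = 3.20×10⁻³ m
α₁L₁ = 3.16464×10⁻⁵, α₂L₂ = 2.349956×10⁻⁵ → Δ(αL) = 8.14684×10⁻⁶ m/K
ΔT = 3.20×10⁻³ / 8.14684×10⁻⁶ = 392.790 K, so T = 10.0 + 392.790 = 402.790 °C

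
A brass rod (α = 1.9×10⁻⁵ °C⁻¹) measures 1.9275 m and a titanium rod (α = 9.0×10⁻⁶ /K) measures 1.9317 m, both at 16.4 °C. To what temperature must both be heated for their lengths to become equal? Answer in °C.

T = 234.7 °C

L₁(1 + α₁ΔT) = L₂(1 + α₂ΔT) ⇒ ΔT = (L₂ − L₁)/(α₁L₁ − α₂L₂)
L₂ − L₁ = 1.9317 − 1.9275 = 4.20×10⁻³ m
α₁L₁ − α₂L₂ = 1.9×10⁻⁵×1.9275 − 9.0×10⁻⁶×1.9317 = 1.92372×10⁻⁵ m/K
ΔT = 4.20×10⁻³ / 1.92372×10⁻⁵ = 218.327 K
T = 16.4 + 218.327 = 234.727 °C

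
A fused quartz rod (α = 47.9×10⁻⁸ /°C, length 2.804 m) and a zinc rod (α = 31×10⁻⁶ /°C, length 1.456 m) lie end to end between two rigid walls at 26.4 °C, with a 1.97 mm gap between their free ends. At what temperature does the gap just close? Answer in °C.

Gap closes when ΔL₁ + ΔL₂ = 1.97 mm = 1.97×10⁻³ m
(α₁L₁ + α₂L₂)ΔT = g
α₁L₁ + α₂L₂ = 47.9×10⁻⁸×2.804 + 31×10⁻⁶×1.456 = 4.6479116×10⁻⁵ m/K
ΔT = 1.97×10⁻³ / 4.6479116×10⁻⁵ = 42.385 K
T = 26.4 + 42.385 = 68.785 °C

T = 68.8 °C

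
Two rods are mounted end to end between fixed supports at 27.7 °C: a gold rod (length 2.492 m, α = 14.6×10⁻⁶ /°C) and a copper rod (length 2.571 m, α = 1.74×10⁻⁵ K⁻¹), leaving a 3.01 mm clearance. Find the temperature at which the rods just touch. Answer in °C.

α₁L₁ = 3.63832×10⁻⁵ m/K, α₂L₂ = 4.47354×10⁻⁵ m/K → total 8.11186×10⁻⁵ m/K
ΔT = g/(α₁L₁+α₂L₂) = 3.01×10⁻³ / 8.11186×10⁻⁵ = 37.106 K
T = 27.7 + 37.106 = 64.806 °C

T = 64.8 °C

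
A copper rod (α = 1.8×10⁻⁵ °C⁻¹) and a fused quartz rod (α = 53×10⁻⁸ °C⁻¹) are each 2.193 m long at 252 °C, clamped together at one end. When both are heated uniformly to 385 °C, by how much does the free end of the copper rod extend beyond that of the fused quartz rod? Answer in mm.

5.10 mm

ΔT = 133 K
copper: ΔL = 1.8×10⁻⁵ × 2.193 m × 133 = 5.2500×10⁻³ m = 5.2500 mm
fused quartz: ΔL = 53×10⁻⁸ × 2.193 m × 133 = 1.5458×10⁻⁴ m = 0.15458 mm
difference = 5.2500 − 0.15458 = 5.09542 mm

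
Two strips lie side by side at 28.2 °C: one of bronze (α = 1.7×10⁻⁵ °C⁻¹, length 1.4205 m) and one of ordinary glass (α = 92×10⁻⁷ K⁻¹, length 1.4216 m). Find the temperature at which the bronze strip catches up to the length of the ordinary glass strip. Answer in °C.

Equal length when α₁L₁ΔT − α₂L₂ΔT = L₂ − L₁ = 1.10×10⁻³ m
α₁L₁ = 2.41485×10⁻⁵, α₂L₂ = 1.307872×10⁻⁵ → Δ(αL) = 1.106978×10⁻⁵ m/K
ΔT = 1.10×10⁻³ / 1.106978×10⁻⁵ = 99.370 K, so T = 28.2 + 99.370 = 127.570 °C

T = 127.6 °C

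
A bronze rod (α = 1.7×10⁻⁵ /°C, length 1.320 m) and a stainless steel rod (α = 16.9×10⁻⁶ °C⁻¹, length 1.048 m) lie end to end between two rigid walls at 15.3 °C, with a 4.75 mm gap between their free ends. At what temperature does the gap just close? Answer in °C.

α₁L₁ = 2.244×10⁻⁵ m/K, α₂L₂ = 1.77112×10⁻⁵ m/K → total 4.01512×10⁻⁵ m/K
ΔT = g/(α₁L₁+α₂L₂) = 4.75×10⁻³ / 4.01512×10⁻⁵ = 118.30 K
T = 15.3 + 118.30 = 133.60 °C

T = 134 °C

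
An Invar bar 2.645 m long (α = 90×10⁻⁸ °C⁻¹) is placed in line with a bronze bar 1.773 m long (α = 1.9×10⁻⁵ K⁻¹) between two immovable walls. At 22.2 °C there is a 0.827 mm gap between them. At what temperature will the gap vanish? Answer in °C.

Gap closes when ΔL₁ + ΔL₂ = 0.827 mm = 8.27×10⁻⁴ m
(α₁L₁ + α₂L₂)ΔT = g
α₁L₁ + α₂L₂ = 90×10⁻⁸×2.645 + 1.9×10⁻⁵×1.773 = 3.60675×10⁻⁵ m/K
ΔT = 8.27×10⁻⁴ / 3.60675×10⁻⁵ = 22.929 K
T = 22.2 + 22.929 = 45.129 °C

T = 45.1 °C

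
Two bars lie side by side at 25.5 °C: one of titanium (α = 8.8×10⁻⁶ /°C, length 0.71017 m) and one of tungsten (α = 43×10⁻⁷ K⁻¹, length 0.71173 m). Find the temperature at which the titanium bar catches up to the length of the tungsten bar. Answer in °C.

L₁(1 + α₁ΔT) = L₂(1 + α₂ΔT) ⇒ ΔT = (L₂ − L₁)/(α₁L₁ − α₂L₂)
L₂ − L₁ = 0.71173 − 0.71017 = 1.56×10⁻³ m
α₁L₁ − α₂L₂ = 8.8×10⁻⁶×0.71017 − 43×10⁻⁷×0.71173 = 3.189057×10⁻⁶ m/K
ΔT = 1.56×10⁻³ / 3.189057×10⁻⁶ = 489.173 K
T = 25.5 + 489.173 = 514.673 °C

T = 514.7 °C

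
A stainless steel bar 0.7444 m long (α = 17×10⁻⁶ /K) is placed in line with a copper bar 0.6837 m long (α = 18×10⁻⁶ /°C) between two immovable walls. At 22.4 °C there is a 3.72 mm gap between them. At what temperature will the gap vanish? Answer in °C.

T = 171 °C

Gap closes when ΔL₁ + ΔL₂ = 3.72 mm = 3.72×10⁻³ m
(α₁L₁ + α₂L₂)ΔT = g
α₁L₁ + α₂L₂ = 17×10⁻⁶×0.7444 + 18×10⁻⁶×0.6837 = 2.49614×10⁻⁵ m/K
ΔT = 3.72×10⁻³ / 2.49614×10⁻⁵ = 149.03 K
T = 22.4 + 149.03 = 171.43 °C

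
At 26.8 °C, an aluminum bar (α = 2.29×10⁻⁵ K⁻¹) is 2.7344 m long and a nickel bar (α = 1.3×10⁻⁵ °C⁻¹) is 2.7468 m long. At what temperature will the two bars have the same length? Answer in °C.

Equal length when α₁L₁ΔT − α₂L₂ΔT = L₂ − L₁ = 1.24×10⁻² m
α₁L₁ = 6.261776×10⁻⁵, α₂L₂ = 3.57084×10⁻⁵ → Δ(αL) = 2.690936×10⁻⁵ m/K
ΔT = 1.24×10⁻² / 2.690936×10⁻⁵ = 460.806 K, so T = 26.8 + 460.806 = 487.606 °C

T = 487.6 °C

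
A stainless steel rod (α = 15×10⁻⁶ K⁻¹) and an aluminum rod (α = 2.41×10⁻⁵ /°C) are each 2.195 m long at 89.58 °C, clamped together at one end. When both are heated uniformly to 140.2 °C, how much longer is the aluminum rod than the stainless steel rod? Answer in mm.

1.01 mm

ΔT = 50.62 K
stainless steel: ΔL = 15×10⁻⁶ × 2.195 m × 50.62 = 1.6667×10⁻³ m = 1.6667 mm
aluminum: ΔL = 2.41×10⁻⁵ × 2.195 m × 50.62 = 2.6778×10⁻³ m = 2.6778 mm
difference = 2.6778 − 1.6667 = 1.0111 mm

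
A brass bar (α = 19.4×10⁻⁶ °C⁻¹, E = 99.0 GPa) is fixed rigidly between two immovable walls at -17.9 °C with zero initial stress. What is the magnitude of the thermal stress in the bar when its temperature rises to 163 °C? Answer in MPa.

Fully constrained: the free strain ε = αΔT is blocked, so σ = Eε = EαΔT.
|ΔT| = 180.9 K
σ = 99.0×10⁹ × 19.4×10⁻⁶ × 180.9 = 3.47×10⁸ Pa

σ = 347 MPa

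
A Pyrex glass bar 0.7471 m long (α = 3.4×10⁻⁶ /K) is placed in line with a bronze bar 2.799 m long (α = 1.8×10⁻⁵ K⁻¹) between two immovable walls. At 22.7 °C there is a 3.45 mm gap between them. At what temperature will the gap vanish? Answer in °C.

T = 87.9 °C

Gap closes when ΔL₁ + ΔL₂ = 3.45 mm = 3.45×10⁻³ m
(α₁L₁ + α₂L₂)ΔT = g
α₁L₁ + α₂L₂ = 3.4×10⁻⁶×0.7471 + 1.8×10⁻⁵×2.799 = 5.292214×10⁻⁵ m/K
ΔT = 3.45×10⁻³ / 5.292214×10⁻⁵ = 65.190 K
T = 22.7 + 65.190 = 87.890 °C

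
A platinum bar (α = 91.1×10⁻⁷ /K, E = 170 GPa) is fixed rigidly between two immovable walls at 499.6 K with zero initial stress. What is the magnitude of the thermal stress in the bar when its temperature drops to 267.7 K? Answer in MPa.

Fully constrained: the free strain ε = αΔT is blocked, so σ = Eε = EαΔT.
|ΔT| = 231.9 K
σ = 170×10⁹ × 91.1×10⁻⁷ × 231.9 = 3.59×10⁸ Pa

σ = 359 MPa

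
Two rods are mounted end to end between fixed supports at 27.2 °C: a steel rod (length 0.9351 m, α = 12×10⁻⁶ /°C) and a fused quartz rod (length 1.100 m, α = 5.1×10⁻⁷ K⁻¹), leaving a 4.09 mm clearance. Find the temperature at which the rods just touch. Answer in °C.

α₁L₁ = 1.12212×10⁻⁵ m/K, α₂L₂ = 5.610×10⁻⁷ m/K → total 1.17822×10⁻⁵ m/K
ΔT = g/(α₁L₁+α₂L₂) = 4.09×10⁻³ / 1.17822×10⁻⁵ = 347.13 K
T = 27.2 + 347.13 = 374.33 °C

T = 374 °C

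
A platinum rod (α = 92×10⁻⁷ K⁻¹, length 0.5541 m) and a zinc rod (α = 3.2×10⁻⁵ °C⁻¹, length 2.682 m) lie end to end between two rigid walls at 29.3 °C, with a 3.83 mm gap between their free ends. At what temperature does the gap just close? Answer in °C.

T = 71.4 °C

α₁L₁ = 5.09772×10⁻⁶ m/K, α₂L₂ = 8.5824×10⁻⁵ m/K → total 9.092172×10⁻⁵ m/K
ΔT = g/(α₁L₁+α₂L₂) = 3.83×10⁻³ / 9.092172×10⁻⁵ = 42.124 K
T = 29.3 + 42.124 = 71.424 °C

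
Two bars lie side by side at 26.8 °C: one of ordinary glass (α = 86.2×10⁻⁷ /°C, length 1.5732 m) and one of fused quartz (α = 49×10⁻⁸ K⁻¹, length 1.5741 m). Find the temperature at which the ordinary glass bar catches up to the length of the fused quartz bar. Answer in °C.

T = 97.17 °C

Equal length when α₁L₁ΔT − α₂L₂ΔT = L₂ − L₁ = 9.00×10⁻⁴ m
α₁L₁ = 1.3560984×10⁻⁵, α₂L₂ = 7.71309×10⁻⁷ → Δ(αL) = 1.2789675×10⁻⁵ m/K
ΔT = 9.00×10⁻⁴ / 1.2789675×10⁻⁵ = 70.3693 K, so T = 26.8 + 70.3693 = 97.1693 °C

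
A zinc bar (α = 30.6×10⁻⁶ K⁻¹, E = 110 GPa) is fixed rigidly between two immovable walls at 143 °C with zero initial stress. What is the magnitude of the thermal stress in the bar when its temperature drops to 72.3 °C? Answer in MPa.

Fully constrained: the free strain ε = αΔT is blocked, so σ = Eε = EαΔT.
|ΔT| = 70.7 K
σ = 110×10⁹ × 30.6×10⁻⁶ × 70.7 = 2.38×10⁸ Pa

σ = 238 MPa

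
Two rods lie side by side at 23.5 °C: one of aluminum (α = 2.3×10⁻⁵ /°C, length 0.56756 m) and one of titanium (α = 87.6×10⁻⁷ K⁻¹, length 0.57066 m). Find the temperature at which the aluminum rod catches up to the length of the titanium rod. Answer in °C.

T = 408.4 °C

L₁(1 + α₁ΔT) = L₂(1 + α₂ΔT) ⇒ ΔT = (L₂ − L₁)/(α₁L₁ − α₂L₂)
L₂ − L₁ = 0.57066 − 0.56756 = 3.10×10⁻³ m
α₁L₁ − α₂L₂ = 2.3×10⁻⁵×0.56756 − 87.6×10⁻⁷×0.57066 = 8.0548984×10⁻⁶ m/K
ΔT = 3.10×10⁻³ / 8.0548984×10⁻⁶ = 384.859 K
T = 23.5 + 384.859 = 408.359 °C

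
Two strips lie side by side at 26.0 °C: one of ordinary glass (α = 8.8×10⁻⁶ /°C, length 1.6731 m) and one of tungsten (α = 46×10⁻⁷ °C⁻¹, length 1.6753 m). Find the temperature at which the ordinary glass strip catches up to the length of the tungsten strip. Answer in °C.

L₁(1 + α₁ΔT) = L₂(1 + α₂ΔT) ⇒ ΔT = (L₂ − L₁)/(α₁L₁ − α₂L₂)
L₂ − L₁ = 1.6753 − 1.6731 = 2.20×10⁻³ m
α₁L₁ − α₂L₂ = 8.8×10⁻⁶×1.6731 − 46×10⁻⁷×1.6753 = 7.0169×10⁻⁶ m/K
ΔT = 2.20×10⁻³ / 7.0169×10⁻⁶ = 313.529 K
T = 26.0 + 313.529 = 339.529 °C

T = 339.5 °C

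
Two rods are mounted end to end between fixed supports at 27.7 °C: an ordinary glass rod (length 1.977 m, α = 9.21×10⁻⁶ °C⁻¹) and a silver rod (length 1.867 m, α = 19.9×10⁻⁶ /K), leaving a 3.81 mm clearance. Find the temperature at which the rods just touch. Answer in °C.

T = 96.5 °C

α₁L₁ = 1.820817×10⁻⁵ m/K, α₂L₂ = 3.71533×10⁻⁵ m/K → total 5.536147×10⁻⁵ m/K
ΔT = g/(α₁L₁+α₂L₂) = 3.81×10⁻³ / 5.536147×10⁻⁵ = 68.820 K
T = 27.7 + 68.820 = 96.520 °C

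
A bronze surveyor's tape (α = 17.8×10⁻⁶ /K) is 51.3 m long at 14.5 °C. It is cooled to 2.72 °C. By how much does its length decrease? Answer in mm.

ΔL = 10.8 mm

|ΔT| = |2.72 − 14.5| = 11.78 K
ΔL = αL₀ΔT = (17.8×10⁻⁶)(51.3)(11.78) = 1.08×10⁻² m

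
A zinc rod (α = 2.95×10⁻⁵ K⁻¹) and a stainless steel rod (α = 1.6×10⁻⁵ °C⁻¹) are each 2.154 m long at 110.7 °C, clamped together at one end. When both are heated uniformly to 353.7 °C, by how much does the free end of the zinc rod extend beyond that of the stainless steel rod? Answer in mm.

7.07 mm

ΔT = 243.0 K
zinc: ΔL = 2.95×10⁻⁵ × 2.154 m × 243.0 = 1.5441×10⁻² m = 15.441 mm
stainless steel: ΔL = 1.6×10⁻⁵ × 2.154 m × 243.0 = 8.3748×10⁻³ m = 8.3748 mm
difference = 15.441 − 8.3748 = 7.0662 mm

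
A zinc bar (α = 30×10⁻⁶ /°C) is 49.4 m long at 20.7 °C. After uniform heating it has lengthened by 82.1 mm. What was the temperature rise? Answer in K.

ΔT = 55.4 K

ΔL = αL₀ΔT ⇒ ΔT = ΔL / (αL₀)
ΔT = 82.1×10⁻³ m / (30×10⁻⁶ × 49.4 m) = 55.398 K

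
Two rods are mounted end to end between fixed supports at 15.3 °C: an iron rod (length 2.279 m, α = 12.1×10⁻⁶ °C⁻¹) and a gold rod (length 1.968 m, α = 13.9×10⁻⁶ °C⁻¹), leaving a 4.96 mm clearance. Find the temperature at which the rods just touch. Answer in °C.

T = 106 °C

Gap closes when ΔL₁ + ΔL₂ = 4.96 mm = 4.96×10⁻³ m
(α₁L₁ + α₂L₂)ΔT = g
α₁L₁ + α₂L₂ = 12.1×10⁻⁶×2.279 + 13.9×10⁻⁶×1.968 = 5.49311×10⁻⁵ m/K
ΔT = 4.96×10⁻³ / 5.49311×10⁻⁵ = 90.29 K
T = 15.3 + 90.29 = 105.59 °C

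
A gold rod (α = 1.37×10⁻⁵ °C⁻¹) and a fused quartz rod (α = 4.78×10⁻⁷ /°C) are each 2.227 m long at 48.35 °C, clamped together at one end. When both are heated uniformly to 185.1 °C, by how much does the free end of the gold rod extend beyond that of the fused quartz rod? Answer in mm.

ΔT = 136.75 K
gold: ΔL = 1.37×10⁻⁵ × 2.227 m × 136.75 = 4.1722×10⁻³ m = 4.1722 mm
fused quartz: ΔL = 4.78×10⁻⁷ × 2.227 m × 136.75 = 1.4557×10⁻⁴ m = 0.14557 mm
difference = 4.1722 − 0.14557 = 4.02663 mm

4.03 mm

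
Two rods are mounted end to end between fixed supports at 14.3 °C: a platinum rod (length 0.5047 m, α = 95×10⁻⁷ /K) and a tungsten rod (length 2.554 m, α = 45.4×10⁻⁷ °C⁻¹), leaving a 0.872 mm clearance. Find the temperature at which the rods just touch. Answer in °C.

T = 67.5 °C

α₁L₁ = 4.79465×10⁻⁶ m/K, α₂L₂ = 1.159516×10⁻⁵ m/K → total 1.638981×10⁻⁵ m/K
ΔT = g/(α₁L₁+α₂L₂) = 8.72×10⁻⁴ / 1.638981×10⁻⁵ = 53.204 K
T = 14.3 + 53.204 = 67.504 °C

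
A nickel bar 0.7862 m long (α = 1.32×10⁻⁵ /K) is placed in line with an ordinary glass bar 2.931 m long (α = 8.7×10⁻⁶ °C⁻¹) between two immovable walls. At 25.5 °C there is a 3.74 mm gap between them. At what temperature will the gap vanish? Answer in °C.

α₁L₁ = 1.037784×10⁻⁵ m/K, α₂L₂ = 2.54997×10⁻⁵ m/K → total 3.587754×10⁻⁵ m/K
ΔT = g/(α₁L₁+α₂L₂) = 3.74×10⁻³ / 3.587754×10⁻⁵ = 104.24 K
T = 25.5 + 104.24 = 129.74 °C

T = 130 °C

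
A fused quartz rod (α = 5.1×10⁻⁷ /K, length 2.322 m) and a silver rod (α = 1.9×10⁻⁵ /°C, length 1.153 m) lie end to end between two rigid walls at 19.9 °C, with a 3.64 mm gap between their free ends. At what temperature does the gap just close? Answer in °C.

α₁L₁ = 1.18422×10⁻⁶ m/K, α₂L₂ = 2.1907×10⁻⁵ m/K → total 2.309122×10⁻⁵ m/K
ΔT = g/(α₁L₁+α₂L₂) = 3.64×10⁻³ / 2.309122×10⁻⁵ = 157.64 K
T = 19.9 + 157.64 = 177.54 °C

T = 178 °C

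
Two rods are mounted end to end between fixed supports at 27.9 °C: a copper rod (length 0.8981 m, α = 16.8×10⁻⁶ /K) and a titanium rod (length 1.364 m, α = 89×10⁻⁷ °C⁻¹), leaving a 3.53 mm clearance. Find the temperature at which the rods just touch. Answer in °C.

α₁L₁ = 1.508808×10⁻⁵ m/K, α₂L₂ = 1.21396×10⁻⁵ m/K → total 2.722768×10⁻⁵ m/K
ΔT = g/(α₁L₁+α₂L₂) = 3.53×10⁻³ / 2.722768×10⁻⁵ = 129.65 K
T = 27.9 + 129.65 = 157.55 °C

T = 158 °C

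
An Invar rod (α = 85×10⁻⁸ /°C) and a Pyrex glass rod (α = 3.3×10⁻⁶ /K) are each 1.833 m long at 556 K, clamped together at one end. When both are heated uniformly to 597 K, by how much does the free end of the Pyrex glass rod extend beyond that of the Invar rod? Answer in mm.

ΔT = 41 K
Invar: ΔL = 85×10⁻⁸ × 1.833 m × 41 = 6.3880×10⁻⁵ m = 0.063880 mm
Pyrex glass: ΔL = 3.3×10⁻⁶ × 1.833 m × 41 = 2.4800×10⁻⁴ m = 0.24800 mm
difference = 0.24800 − 0.063880 = 0.18412 mm

0.184 mm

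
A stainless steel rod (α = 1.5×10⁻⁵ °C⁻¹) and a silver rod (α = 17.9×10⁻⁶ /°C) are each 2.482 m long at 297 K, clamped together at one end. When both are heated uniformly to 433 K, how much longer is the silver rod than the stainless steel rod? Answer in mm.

ΔT = 136 K
stainless steel: ΔL = 1.5×10⁻⁵ × 2.482 m × 136 = 5.0633×10⁻³ m = 5.0633 mm
silver: ΔL = 17.9×10⁻⁶ × 2.482 m × 136 = 6.0422×10⁻³ m = 6.0422 mm
difference = 6.0422 − 5.0633 = 0.9789 mm

0.979 mm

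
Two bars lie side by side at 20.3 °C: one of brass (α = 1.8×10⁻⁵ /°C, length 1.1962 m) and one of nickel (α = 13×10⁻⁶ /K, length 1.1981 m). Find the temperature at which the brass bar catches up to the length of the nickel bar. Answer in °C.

T = 339.3 °C

L₁(1 + α₁ΔT) = L₂(1 + α₂ΔT) ⇒ ΔT = (L₂ − L₁)/(α₁L₁ − α₂L₂)
L₂ − L₁ = 1.1981 − 1.1962 = 1.90×10⁻³ m
α₁L₁ − α₂L₂ = 1.8×10⁻⁵×1.1962 − 13×10⁻⁶×1.1981 = 5.9563×10⁻⁶ m/K
ΔT = 1.90×10⁻³ / 5.9563×10⁻⁶ = 318.990 K
T = 20.3 + 318.990 = 339.290 °C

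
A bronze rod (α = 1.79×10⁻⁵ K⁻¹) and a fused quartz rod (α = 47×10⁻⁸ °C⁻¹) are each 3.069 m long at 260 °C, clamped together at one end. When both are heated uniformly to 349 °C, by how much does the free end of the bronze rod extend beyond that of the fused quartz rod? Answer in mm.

4.76 mm

ΔT = 89 K
bronze: ΔL = 1.79×10⁻⁵ × 3.069 m × 89 = 4.8892×10⁻³ m = 4.8892 mm
fused quartz: ΔL = 47×10⁻⁸ × 3.069 m × 89 = 1.2838×10⁻⁴ m = 0.12838 mm
difference = 4.8892 − 0.12838 = 4.76082 mm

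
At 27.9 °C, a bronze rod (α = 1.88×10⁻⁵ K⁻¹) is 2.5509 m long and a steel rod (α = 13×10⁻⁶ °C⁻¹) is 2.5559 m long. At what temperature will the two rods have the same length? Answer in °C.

T = 367.3 °C

L₁(1 + α₁ΔT) = L₂(1 + α₂ΔT) ⇒ ΔT = (L₂ − L₁)/(α₁L₁ − α₂L₂)
L₂ − L₁ = 2.5559 − 2.5509 = 5.00×10⁻³ m
α₁L₁ − α₂L₂ = 1.88×10⁻⁵×2.5509 − 13×10⁻⁶×2.5559 = 1.473022×10⁻⁵ m/K
ΔT = 5.00×10⁻³ / 1.473022×10⁻⁵ = 339.438 K
T = 27.9 + 339.438 = 367.338 °C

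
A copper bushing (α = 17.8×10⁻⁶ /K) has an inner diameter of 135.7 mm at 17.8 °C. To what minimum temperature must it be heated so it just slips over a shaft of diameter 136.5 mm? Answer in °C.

Required Δd = 136.5 − 135.7 = 0.8 mm
Δd = αd₀ΔT ⇒ ΔT = Δd/(αd₀) = 0.8 / (17.8×10⁻⁶ × 135.7) = 331.20 K
T_min = 17.8 + 331.20 = 349.00 °C

T = 349 °C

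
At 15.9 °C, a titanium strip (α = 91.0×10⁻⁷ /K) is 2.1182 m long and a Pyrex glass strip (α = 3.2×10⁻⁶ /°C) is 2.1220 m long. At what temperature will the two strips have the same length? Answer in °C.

T = 320.3 °C

L₁(1 + α₁ΔT) = L₂(1 + α₂ΔT) ⇒ ΔT = (L₂ − L₁)/(α₁L₁ − α₂L₂)
L₂ − L₁ = 2.1220 − 2.1182 = 3.80×10⁻³ m
α₁L₁ − α₂L₂ = 91.0×10⁻⁷×2.1182 − 3.2×10⁻⁶×2.1220 = 1.248522×10⁻⁵ m/K
ΔT = 3.80×10⁻³ / 1.248522×10⁻⁵ = 304.360 K
T = 15.9 + 304.360 = 320.260 °C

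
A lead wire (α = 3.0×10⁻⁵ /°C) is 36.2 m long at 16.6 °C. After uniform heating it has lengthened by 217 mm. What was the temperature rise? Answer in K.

ΔL = αL₀ΔT ⇒ ΔT = ΔL / (αL₀)
ΔT = 217×10⁻³ m / (3.0×10⁻⁵ × 36.2 m) = 199.82 K

ΔT = 200 K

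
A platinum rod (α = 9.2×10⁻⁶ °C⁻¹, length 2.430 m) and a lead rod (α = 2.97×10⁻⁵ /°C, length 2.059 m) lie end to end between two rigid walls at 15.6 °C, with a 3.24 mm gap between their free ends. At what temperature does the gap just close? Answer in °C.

α₁L₁ = 2.2356×10⁻⁵ m/K, α₂L₂ = 6.11523×10⁻⁵ m/K → total 8.35083×10⁻⁵ m/K
ΔT = g/(α₁L₁+α₂L₂) = 3.24×10⁻³ / 8.35083×10⁻⁵ = 38.799 K
T = 15.6 + 38.799 = 54.399 °C

T = 54.4 °C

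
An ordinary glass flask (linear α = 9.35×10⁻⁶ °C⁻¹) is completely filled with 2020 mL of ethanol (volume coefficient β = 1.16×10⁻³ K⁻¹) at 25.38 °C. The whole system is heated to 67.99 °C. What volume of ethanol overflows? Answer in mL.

97.4 mL

The flask also expands: β_container ≈ 3α = 2.805×10⁻⁵ /K
Net overflow = V₀(β_liq − 3α_cont)ΔT
β − 3α = 1.16×10⁻³ − 2.805×10⁻⁵ = 1.13195×10⁻³ /K; ΔT = 42.61 K
ΔV = 2020 × 1.13195×10⁻³ × 42.61 = 97.4 mL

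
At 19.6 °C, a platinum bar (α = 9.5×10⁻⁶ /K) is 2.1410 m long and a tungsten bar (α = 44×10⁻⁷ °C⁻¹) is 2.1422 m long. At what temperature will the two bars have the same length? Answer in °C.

L₁(1 + α₁ΔT) = L₂(1 + α₂ΔT) ⇒ ΔT = (L₂ − L₁)/(α₁L₁ − α₂L₂)
L₂ − L₁ = 2.1422 − 2.1410 = 1.20×10⁻³ m
α₁L₁ − α₂L₂ = 9.5×10⁻⁶×2.1410 − 44×10⁻⁷×2.1422 = 1.091382×10⁻⁵ m/K
ΔT = 1.20×10⁻³ / 1.091382×10⁻⁵ = 109.952 K
T = 19.6 + 109.952 = 129.552 °C

T = 129.6 °C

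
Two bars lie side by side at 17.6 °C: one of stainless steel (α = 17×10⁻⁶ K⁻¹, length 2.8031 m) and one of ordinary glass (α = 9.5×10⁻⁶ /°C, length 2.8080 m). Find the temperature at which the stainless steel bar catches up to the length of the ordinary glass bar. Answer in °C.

T = 251.2 °C

L₁(1 + α₁ΔT) = L₂(1 + α₂ΔT) ⇒ ΔT = (L₂ − L₁)/(α₁L₁ − α₂L₂)
L₂ − L₁ = 2.8080 − 2.8031 = 4.90×10⁻³ m
α₁L₁ − α₂L₂ = 17×10⁻⁶×2.8031 − 9.5×10⁻⁶×2.8080 = 2.09767×10⁻⁵ m/K
ΔT = 4.90×10⁻³ / 2.09767×10⁻⁵ = 233.593 K
T = 17.6 + 233.593 = 251.193 °C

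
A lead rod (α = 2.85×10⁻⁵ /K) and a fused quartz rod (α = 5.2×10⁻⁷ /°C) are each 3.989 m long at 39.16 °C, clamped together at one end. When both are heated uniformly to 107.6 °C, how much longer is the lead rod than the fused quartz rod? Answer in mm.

7.64 mm

ΔT = 68.44 K
lead: ΔL = 2.85×10⁻⁵ × 3.989 m × 68.44 = 7.7807×10⁻³ m = 7.7807 mm
fused quartz: ΔL = 5.2×10⁻⁷ × 3.989 m × 68.44 = 1.4196×10⁻⁴ m = 0.14196 mm
difference = 7.7807 − 0.14196 = 7.63874 mm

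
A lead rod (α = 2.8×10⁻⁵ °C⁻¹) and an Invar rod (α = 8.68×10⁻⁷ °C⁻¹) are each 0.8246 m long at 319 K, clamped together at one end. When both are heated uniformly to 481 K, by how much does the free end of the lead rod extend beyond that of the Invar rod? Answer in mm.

3.62 mm

ΔT = 162 K
lead: ΔL = 2.8×10⁻⁵ × 0.8246 m × 162 = 3.7404×10⁻³ m = 3.7404 mm
Invar: ΔL = 8.68×10⁻⁷ × 0.8246 m × 162 = 1.1595×10⁻⁴ m = 0.11595 mm
difference = 3.7404 − 0.11595 = 3.62445 mm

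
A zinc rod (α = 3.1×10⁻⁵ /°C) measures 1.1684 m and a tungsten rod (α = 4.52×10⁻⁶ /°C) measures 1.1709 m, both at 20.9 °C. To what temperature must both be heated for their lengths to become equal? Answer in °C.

Equal length when α₁L₁ΔT − α₂L₂ΔT = L₂ − L₁ = 2.50×10⁻³ m
α₁L₁ = 3.62204×10⁻⁵, α₂L₂ = 5.292468×10⁻⁶ → Δ(αL) = 3.0927932×10⁻⁵ m/K
ΔT = 2.50×10⁻³ / 3.0927932×10⁻⁵ = 80.833 K, so T = 20.9 + 80.833 = 101.733 °C

T = 101.7 °C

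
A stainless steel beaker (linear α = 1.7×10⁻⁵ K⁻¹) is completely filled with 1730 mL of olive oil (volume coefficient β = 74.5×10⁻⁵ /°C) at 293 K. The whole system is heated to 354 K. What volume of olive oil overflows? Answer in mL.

The beaker also expands: β_container ≈ 3α = 5.1×10⁻⁵ /K
Net overflow = V₀(β_liq − 3α_cont)ΔT
β − 3α = 7.45×10⁻⁴ − 5.1×10⁻⁵ = 6.94×10⁻⁴ /K; ΔT = 61 K
ΔV = 1730 × 6.94×10⁻⁴ × 61 = 73.2 mL

73.2 mL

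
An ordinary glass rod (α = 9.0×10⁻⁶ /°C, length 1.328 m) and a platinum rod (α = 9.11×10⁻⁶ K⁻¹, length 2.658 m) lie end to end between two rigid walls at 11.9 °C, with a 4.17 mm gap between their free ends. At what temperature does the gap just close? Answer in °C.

T = 127 °C

Gap closes when ΔL₁ + ΔL₂ = 4.17 mm = 4.17×10⁻³ m
(α₁L₁ + α₂L₂)ΔT = g
α₁L₁ + α₂L₂ = 9.0×10⁻⁶×1.328 + 9.11×10⁻⁶×2.658 = 3.616638×10⁻⁵ m/K
ΔT = 4.17×10⁻³ / 3.616638×10⁻⁵ = 115.30 K
T = 11.9 + 115.30 = 127.20 °C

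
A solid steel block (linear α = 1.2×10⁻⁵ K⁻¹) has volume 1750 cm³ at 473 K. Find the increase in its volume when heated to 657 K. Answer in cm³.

Isotropic solid: β ≈ 3α = 3.6×10⁻⁵ /K; ΔT = 184 K
ΔV = 3αV₀ΔT = 3(1.2×10⁻⁵)(1750)(184) = 11.6 cm³

ΔV = 11.6 cm³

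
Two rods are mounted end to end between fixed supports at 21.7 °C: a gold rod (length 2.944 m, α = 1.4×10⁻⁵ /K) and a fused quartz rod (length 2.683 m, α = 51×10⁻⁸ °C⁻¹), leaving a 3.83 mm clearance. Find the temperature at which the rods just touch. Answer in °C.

α₁L₁ = 4.1216×10⁻⁵ m/K, α₂L₂ = 1.36833×10⁻⁶ m/K → total 4.258433×10⁻⁵ m/K
ΔT = g/(α₁L₁+α₂L₂) = 3.83×10⁻³ / 4.258433×10⁻⁵ = 89.94 K
T = 21.7 + 89.94 = 111.64 °C

T = 112 °C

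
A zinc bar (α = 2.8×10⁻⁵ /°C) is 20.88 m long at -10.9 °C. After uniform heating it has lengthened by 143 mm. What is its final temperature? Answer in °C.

T = 234 °C

ΔL = αL₀ΔT ⇒ ΔT = ΔL / (αL₀)
ΔT = 143×10⁻³ m / (2.8×10⁻⁵ × 20.88 m) = 244.59 K
T = -10.9 + 244.59 = 233.69 °C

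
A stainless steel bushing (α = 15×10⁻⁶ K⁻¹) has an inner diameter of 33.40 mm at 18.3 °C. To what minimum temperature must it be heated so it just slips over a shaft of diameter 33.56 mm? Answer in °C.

Required Δd = 33.56 − 33.40 = 0.16 mm
Δd = αd₀ΔT ⇒ ΔT = Δd/(αd₀) = 0.16 / (15×10⁻⁶ × 33.40) = 319.36 K
T_min = 18.3 + 319.36 = 337.66 °C

T = 338 °C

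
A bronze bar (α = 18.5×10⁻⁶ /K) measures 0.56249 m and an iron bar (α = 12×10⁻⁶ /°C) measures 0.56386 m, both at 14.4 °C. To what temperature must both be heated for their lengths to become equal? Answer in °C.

T = 390.8 °C

Equal length when α₁L₁ΔT − α₂L₂ΔT = L₂ − L₁ = 1.37×10⁻³ m
α₁L₁ = 1.0406065×10⁻⁵, α₂L₂ = 6.76632×10⁻⁶ → Δ(αL) = 3.639745×10⁻⁶ m/K
ΔT = 1.37×10⁻³ / 3.639745×10⁻⁶ = 376.400 K, so T = 14.4 + 376.400 = 390.800 °C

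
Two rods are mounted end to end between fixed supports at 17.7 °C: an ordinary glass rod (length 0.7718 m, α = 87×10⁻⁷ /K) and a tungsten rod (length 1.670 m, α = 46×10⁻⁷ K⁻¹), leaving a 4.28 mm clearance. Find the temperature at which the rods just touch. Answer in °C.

T = 315 °C

Gap closes when ΔL₁ + ΔL₂ = 4.28 mm = 4.28×10⁻³ m
(α₁L₁ + α₂L₂)ΔT = g
α₁L₁ + α₂L₂ = 87×10⁻⁷×0.7718 + 46×10⁻⁷×1.670 = 1.439666×10⁻⁵ m/K
ΔT = 4.28×10⁻³ / 1.439666×10⁻⁵ = 297.29 K
T = 17.7 + 297.29 = 314.99 °C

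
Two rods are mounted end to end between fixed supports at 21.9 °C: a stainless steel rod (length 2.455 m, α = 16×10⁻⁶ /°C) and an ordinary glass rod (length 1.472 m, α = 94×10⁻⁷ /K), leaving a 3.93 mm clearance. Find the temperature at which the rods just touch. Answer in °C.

α₁L₁ = 3.928×10⁻⁵ m/K, α₂L₂ = 1.38368×10⁻⁵ m/K → total 5.31168×10⁻⁵ m/K
ΔT = g/(α₁L₁+α₂L₂) = 3.93×10⁻³ / 5.31168×10⁻⁵ = 73.988 K
T = 21.9 + 73.988 = 95.888 °C

T = 95.9 °C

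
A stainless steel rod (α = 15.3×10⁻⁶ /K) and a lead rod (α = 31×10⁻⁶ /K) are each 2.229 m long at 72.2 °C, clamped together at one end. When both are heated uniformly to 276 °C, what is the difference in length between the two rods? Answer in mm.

7.13 mm

ΔT = 203.8 K
stainless steel: ΔL = 15.3×10⁻⁶ × 2.229 m × 203.8 = 6.9503×10⁻³ m = 6.9503 mm
lead: ΔL = 31×10⁻⁶ × 2.229 m × 203.8 = 1.4082×10⁻² m = 14.082 mm
difference = 14.082 − 6.9503 = 7.1317 mm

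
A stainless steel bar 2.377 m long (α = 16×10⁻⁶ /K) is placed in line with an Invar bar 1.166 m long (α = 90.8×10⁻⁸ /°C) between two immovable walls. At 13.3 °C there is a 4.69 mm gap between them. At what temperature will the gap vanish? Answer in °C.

Gap closes when ΔL₁ + ΔL₂ = 4.69 mm = 4.69×10⁻³ m
(α₁L₁ + α₂L₂)ΔT = g
α₁L₁ + α₂L₂ = 16×10⁻⁶×2.377 + 90.8×10⁻⁸×1.166 = 3.9090728×10⁻⁵ m/K
ΔT = 4.69×10⁻³ / 3.9090728×10⁻⁵ = 119.98 K
T = 13.3 + 119.98 = 133.28 °C

T = 133 °C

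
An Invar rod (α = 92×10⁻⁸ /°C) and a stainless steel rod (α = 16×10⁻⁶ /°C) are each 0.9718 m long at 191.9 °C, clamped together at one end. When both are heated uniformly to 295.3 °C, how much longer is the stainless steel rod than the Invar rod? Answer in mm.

ΔT = 103.4 K
Invar: ΔL = 92×10⁻⁸ × 0.9718 m × 103.4 = 9.2445×10⁻⁵ m = 0.092445 mm
stainless steel: ΔL = 16×10⁻⁶ × 0.9718 m × 103.4 = 1.6077×10⁻³ m = 1.6077 mm
difference = 1.6077 − 0.092445 = 1.515255 mm

1.52 mm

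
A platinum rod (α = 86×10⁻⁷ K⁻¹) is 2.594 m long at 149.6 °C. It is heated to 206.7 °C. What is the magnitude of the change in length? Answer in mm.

|ΔT| = |206.7 − 149.6| = 57.1 K
ΔL = αL₀ΔT = (86×10⁻⁷)(2.594)(57.1) = 1.27×10⁻³ m

ΔL = 1.27 mm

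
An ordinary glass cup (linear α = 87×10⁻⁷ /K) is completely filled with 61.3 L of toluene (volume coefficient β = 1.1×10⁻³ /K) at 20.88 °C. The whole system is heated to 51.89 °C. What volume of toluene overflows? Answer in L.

The cup also expands: β_container ≈ 3α = 2.61×10⁻⁵ /K
Net overflow = V₀(β_liq − 3α_cont)ΔT
β − 3α = 1.10×10⁻³ − 2.61×10⁻⁵ = 1.0739×10⁻³ /K; ΔT = 31.01 K
ΔV = 61.3 × 1.0739×10⁻³ × 31.01 = 2.04 L

2.04 L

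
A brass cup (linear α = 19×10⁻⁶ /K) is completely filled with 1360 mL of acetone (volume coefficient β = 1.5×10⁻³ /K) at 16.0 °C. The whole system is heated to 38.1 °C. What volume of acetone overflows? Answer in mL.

43.4 mL

The cup also expands: β_container ≈ 3α = 5.7×10⁻⁵ /K
Net overflow = V₀(β_liq − 3α_cont)ΔT
β − 3α = 1.50×10⁻³ − 5.7×10⁻⁵ = 1.443×10⁻³ /K; ΔT = 22.1 K
ΔV = 1360 × 1.443×10⁻³ × 22.1 = 43.4 mL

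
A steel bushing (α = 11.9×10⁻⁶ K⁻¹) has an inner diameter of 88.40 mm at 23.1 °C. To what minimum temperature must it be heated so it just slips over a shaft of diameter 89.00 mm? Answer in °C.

Required Δd = 89.00 − 88.40 = 0.60 mm
Δd = αd₀ΔT ⇒ ΔT = Δd/(αd₀) = 0.60 / (11.9×10⁻⁶ × 88.40) = 570.36 K
T_min = 23.1 + 570.36 = 593.46 °C

T = 593 °C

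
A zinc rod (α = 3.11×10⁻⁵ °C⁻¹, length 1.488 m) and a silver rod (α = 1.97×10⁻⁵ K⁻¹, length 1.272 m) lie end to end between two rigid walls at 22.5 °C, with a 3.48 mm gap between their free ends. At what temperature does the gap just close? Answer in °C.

T = 71.3 °C

α₁L₁ = 4.62768×10⁻⁵ m/K, α₂L₂ = 2.50584×10⁻⁵ m/K → total 7.13352×10⁻⁵ m/K
ΔT = g/(α₁L₁+α₂L₂) = 3.48×10⁻³ / 7.13352×10⁻⁵ = 48.784 K
T = 22.5 + 48.784 = 71.284 °C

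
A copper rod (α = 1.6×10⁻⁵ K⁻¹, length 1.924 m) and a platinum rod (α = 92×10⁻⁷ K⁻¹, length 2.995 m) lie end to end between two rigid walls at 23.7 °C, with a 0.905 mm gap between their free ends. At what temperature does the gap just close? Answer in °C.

α₁L₁ = 3.0784×10⁻⁵ m/K, α₂L₂ = 2.7554×10⁻⁵ m/K → total 5.8338×10⁻⁵ m/K
ΔT = g/(α₁L₁+α₂L₂) = 9.05×10⁻⁴ / 5.8338×10⁻⁵ = 15.513 K
T = 23.7 + 15.513 = 39.213 °C

T = 39.2 °C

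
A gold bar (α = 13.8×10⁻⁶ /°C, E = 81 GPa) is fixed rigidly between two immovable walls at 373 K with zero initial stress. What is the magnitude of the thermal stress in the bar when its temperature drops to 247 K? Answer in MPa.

σ = 141 MPa

Fully constrained: the free strain ε = αΔT is blocked, so σ = Eε = EαΔT.
|ΔT| = 126 K
σ = 81.0×10⁹ × 13.8×10⁻⁶ × 126 = 1.41×10⁸ Pa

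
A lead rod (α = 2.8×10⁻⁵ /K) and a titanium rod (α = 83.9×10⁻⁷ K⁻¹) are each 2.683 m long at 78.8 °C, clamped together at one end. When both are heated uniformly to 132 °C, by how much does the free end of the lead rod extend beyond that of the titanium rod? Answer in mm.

2.80 mm

ΔT = 53.2 K
lead: ΔL = 2.8×10⁻⁵ × 2.683 m × 53.2 = 3.9966×10⁻³ m = 3.9966 mm
titanium: ΔL = 83.9×10⁻⁷ × 2.683 m × 53.2 = 1.1976×10⁻³ m = 1.1976 mm
difference = 3.9966 − 1.1976 = 2.7990 mm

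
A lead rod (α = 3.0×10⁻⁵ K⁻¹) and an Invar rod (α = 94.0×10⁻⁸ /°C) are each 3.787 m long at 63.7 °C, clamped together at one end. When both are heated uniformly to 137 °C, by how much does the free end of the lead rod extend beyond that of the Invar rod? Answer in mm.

ΔT = 73.3 K
lead: ΔL = 3.0×10⁻⁵ × 3.787 m × 73.3 = 8.3276×10⁻³ m = 8.3276 mm
Invar: ΔL = 94.0×10⁻⁸ × 3.787 m × 73.3 = 2.6093×10⁻⁴ m = 0.26093 mm
difference = 8.3276 − 0.26093 = 8.06667 mm

8.07 mm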